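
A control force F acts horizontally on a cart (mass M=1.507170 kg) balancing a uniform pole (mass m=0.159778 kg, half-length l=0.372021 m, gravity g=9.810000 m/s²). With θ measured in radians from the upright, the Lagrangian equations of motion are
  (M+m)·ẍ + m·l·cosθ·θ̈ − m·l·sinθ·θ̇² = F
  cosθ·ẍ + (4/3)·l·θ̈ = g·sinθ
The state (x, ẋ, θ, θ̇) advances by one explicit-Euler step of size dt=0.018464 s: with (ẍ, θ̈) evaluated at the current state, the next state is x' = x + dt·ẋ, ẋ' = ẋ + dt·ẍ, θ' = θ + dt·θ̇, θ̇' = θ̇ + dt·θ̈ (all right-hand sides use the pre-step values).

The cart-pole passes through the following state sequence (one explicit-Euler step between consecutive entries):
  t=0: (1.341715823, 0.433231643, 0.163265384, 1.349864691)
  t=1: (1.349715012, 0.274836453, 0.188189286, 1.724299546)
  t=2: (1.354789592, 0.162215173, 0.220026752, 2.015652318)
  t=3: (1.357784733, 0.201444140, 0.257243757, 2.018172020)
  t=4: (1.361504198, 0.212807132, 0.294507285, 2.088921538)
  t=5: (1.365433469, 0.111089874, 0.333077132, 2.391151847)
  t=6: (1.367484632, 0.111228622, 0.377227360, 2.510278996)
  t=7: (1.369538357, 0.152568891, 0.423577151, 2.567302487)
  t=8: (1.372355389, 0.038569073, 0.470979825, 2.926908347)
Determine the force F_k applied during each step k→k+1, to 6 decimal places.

F_0 = -13.128297 N
F_1 = -9.279236 N
F_2 = 3.496837 N
F_3 = 1.184535 N
F_4 = -8.327349 N
F_5 = 0.263835 N
F_6 = 3.764938 N
F_7 = -9.397683 N

step 0→1:
  ẍ = (ẋ'−ẋ)/dt = (0.274836453−0.433231643)/0.018464 = -8.578596
  θ̈ = (θ̇'−θ̇)/dt = (1.724299546−1.349864691)/0.018464 = 20.279184
  sinθ=0.162541, cosθ=0.986702
  F = (M+m)·ẍ + m·l·cosθ·θ̈ − m·l·sinθ·θ̇² = -14.300073 + 1.189381 − 0.017605 = -13.128297
step 1→2:
  ẍ = (ẋ'−ẋ)/dt = (0.162215173−0.274836453)/0.018464 = -6.099506
  θ̈ = (θ̇'−θ̇)/dt = (2.015652318−1.724299546)/0.018464 = 15.779505
  sinθ=0.187080, cosθ=0.982345
  F = (M+m)·ẍ + m·l·cosθ·θ̈ − m·l·sinθ·θ̇² = -10.167559 + 0.921386 − 0.033063 = -9.279236
step 2→3:
  ẍ = (ẋ'−ẋ)/dt = (0.201444140−0.162215173)/0.018464 = 2.124619
  θ̈ = (θ̇'−θ̇)/dt = (2.018172020−2.015652318)/0.018464 = 0.136466
  sinθ=0.218256, cosθ=0.975892
  F = (M+m)·ẍ + m·l·cosθ·θ̈ − m·l·sinθ·θ̇² = 3.541630 + 0.007916 − 0.052709 = 3.496837
step 3→4:
  ẍ = (ẋ'−ẋ)/dt = (0.212807132−0.201444140)/0.018464 = 0.615413
  θ̈ = (θ̇'−θ̇)/dt = (2.088921538−2.018172020)/0.018464 = 3.831755
  sinθ=0.254416, cosθ=0.967095
  F = (M+m)·ẍ + m·l·cosθ·θ̈ − m·l·sinθ·θ̇² = 1.025862 + 0.220268 − 0.061595 = 1.184535
step 4→5:
  ẍ = (ẋ'−ẋ)/dt = (0.111089874−0.212807132)/0.018464 = -5.508950
  θ̈ = (θ̇'−θ̇)/dt = (2.391151847−2.088921538)/0.018464 = 16.368626
  sinθ=0.290268, cosθ=0.956945
  F = (M+m)·ẍ + m·l·cosθ·θ̈ − m·l·sinθ·θ̇² = -9.183134 + 0.931073 − 0.075288 = -8.327349
step 5→6:
  ẍ = (ẋ'−ẋ)/dt = (0.111228622−0.111089874)/0.018464 = 0.007515
  θ̈ = (θ̇'−θ̇)/dt = (2.510278996−2.391151847)/0.018464 = 6.451860
  sinθ=0.326953, cosθ=0.945041
  F = (M+m)·ẍ + m·l·cosθ·θ̈ − m·l·sinθ·θ̇² = 0.012526 + 0.362426 − 0.111118 = 0.263835
step 6→7:
  ẍ = (ẋ'−ẋ)/dt = (0.152568891−0.111228622)/0.018464 = 2.238966
  θ̈ = (θ̇'−θ̇)/dt = (2.567302487−2.510278996)/0.018464 = 3.088361
  sinθ=0.368344, cosθ=0.929689
  F = (M+m)·ẍ + m·l·cosθ·θ̈ − m·l·sinθ·θ̇² = 3.732240 + 0.170667 − 0.137969 = 3.764938
step 7→8:
  ẍ = (ẋ'−ẋ)/dt = (0.038569073−0.152568891)/0.018464 = -6.174167
  θ̈ = (θ̇'−θ̇)/dt = (2.926908347−2.567302487)/0.018464 = 19.476054
  sinθ=0.411024, cosθ=0.911624
  F = (M+m)·ẍ + m·l·cosθ·θ̈ − m·l·sinθ·θ̇² = -10.292015 + 1.055362 − 0.161030 = -9.397683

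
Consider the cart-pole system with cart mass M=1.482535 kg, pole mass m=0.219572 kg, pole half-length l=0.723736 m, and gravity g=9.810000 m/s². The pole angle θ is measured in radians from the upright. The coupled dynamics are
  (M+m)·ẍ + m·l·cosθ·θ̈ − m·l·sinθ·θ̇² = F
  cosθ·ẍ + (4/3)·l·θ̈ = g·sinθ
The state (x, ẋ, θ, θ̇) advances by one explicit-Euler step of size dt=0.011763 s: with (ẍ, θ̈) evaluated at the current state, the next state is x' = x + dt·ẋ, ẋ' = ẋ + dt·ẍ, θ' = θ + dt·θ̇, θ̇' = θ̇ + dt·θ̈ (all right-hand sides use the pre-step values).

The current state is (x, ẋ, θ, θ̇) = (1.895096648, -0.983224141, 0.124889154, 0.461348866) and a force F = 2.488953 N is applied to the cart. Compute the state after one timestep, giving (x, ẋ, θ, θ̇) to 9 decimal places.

(1.883530982, -0.965705490, 0.130316001, 0.458231652)

sinθ=0.124564751, cosθ=0.992211481
temp = (F + m·l·θ̇²·sinθ)/(M+m) = (2.488953 + 0.004213192)/1.702107 = 1.464752916
θ̈ = (g·sinθ − cosθ·temp)/(l·(4/3 − m·cos²θ/(M+m))) = -0.265001652
ẍ = temp − m·l·θ̈·cosθ/(M+m) = 1.489301311
Euler: x'=1.895096648+0.011763·-0.983224141=1.883530982, ẋ'=-0.983224141+0.011763·1.489301311=-0.965705490
       θ'=0.124889154+0.011763·0.461348866=0.130316001, θ̇'=0.461348866+0.011763·-0.265001652=0.458231652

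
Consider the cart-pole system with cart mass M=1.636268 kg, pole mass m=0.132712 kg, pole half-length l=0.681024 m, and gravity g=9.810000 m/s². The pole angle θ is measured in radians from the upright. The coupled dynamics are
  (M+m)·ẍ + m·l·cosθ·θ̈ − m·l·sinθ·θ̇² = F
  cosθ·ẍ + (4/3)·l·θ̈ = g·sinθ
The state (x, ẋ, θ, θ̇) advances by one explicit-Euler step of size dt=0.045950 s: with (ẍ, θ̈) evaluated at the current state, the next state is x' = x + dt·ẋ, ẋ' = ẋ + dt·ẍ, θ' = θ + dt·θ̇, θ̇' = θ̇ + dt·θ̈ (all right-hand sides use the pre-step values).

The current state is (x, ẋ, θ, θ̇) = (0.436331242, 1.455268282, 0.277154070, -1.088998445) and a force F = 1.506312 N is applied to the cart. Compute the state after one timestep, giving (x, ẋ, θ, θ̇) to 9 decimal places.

(0.503200820, 1.490305998, 0.227114591, -0.990280902)

sinθ=0.273619437, cosθ=0.961838034
temp = (F + m·l·θ̇²·sinθ)/(M+m) = (1.506312 + 0.029327435)/1.768980 = 0.868093158
θ̈ = (g·sinθ − cosθ·temp)/(l·(4/3 − m·cos²θ/(M+m))) = 2.148368735
ẍ = temp − m·l·θ̈·cosθ/(M+m) = 0.762518312
Euler: x'=0.436331242+0.045950·1.455268282=0.503200820, ẋ'=1.455268282+0.045950·0.762518312=1.490305998
       θ'=0.277154070+0.045950·-1.088998445=0.227114591, θ̇'=-1.088998445+0.045950·2.148368735=-0.990280902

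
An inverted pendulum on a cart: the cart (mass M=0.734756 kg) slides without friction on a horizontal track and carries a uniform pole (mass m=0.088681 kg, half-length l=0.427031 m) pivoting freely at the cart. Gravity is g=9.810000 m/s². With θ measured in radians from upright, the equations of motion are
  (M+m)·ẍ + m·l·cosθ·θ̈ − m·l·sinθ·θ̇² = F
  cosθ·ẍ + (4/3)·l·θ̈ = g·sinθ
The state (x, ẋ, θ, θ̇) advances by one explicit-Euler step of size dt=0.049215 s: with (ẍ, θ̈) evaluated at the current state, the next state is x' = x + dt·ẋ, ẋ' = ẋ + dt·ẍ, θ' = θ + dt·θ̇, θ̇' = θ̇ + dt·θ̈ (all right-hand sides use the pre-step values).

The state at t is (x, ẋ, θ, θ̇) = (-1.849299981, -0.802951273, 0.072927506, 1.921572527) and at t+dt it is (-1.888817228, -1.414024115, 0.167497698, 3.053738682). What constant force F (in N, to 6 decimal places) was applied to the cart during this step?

F = -9.365453 N

ẍ = (ẋ'−ẋ)/dt = (-1.414024115−-0.802951273)/0.049215 = -12.416394
θ̈ = (θ̇'−θ̇)/dt = (3.053738682−1.921572527)/0.049215 = 23.004494
sinθ=0.072863, cosθ=0.997342
F = (M+m)·ẍ + m·l·cosθ·θ̈ − m·l·sinθ·θ̇² = -10.224118 + 0.868854 − 0.010188 = -9.365453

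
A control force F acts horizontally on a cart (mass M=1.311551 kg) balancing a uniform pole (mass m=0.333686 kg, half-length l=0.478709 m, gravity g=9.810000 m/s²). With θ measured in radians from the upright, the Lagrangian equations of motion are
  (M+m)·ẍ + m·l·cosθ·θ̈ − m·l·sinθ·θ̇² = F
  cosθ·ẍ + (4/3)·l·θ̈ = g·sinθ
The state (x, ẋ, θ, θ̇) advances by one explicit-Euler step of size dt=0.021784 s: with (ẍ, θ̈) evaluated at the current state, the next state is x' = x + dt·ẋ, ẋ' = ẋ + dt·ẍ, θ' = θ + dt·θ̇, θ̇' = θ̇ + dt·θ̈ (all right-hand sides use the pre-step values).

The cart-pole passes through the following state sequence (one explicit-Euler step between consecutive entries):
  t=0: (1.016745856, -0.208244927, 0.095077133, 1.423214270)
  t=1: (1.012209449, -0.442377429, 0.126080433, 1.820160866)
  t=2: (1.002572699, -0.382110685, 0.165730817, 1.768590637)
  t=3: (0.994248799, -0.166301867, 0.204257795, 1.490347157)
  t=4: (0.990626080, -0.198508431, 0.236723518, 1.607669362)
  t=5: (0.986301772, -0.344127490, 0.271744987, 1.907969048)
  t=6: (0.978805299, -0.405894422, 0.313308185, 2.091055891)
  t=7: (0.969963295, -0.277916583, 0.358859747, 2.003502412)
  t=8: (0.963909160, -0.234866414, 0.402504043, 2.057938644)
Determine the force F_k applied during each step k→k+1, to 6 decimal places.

step 0→1:
  ẍ = (ẋ'−ẋ)/dt = (-0.442377429−-0.208244927)/0.021784 = -10.747911
  θ̈ = (θ̇'−θ̇)/dt = (1.820160866−1.423214270)/0.021784 = 18.221933
  sinθ=0.094934, cosθ=0.995484
  F = (M+m)·ẍ + m·l·cosθ·θ̈ − m·l·sinθ·θ̇² = -17.682861 + 2.897598 − 0.030716 = -14.815980
step 1→2:
  ẍ = (ẋ'−ẋ)/dt = (-0.382110685−-0.442377429)/0.021784 = 2.766560
  θ̈ = (θ̇'−θ̇)/dt = (1.768590637−1.820160866)/0.021784 = -2.367344
  sinθ=0.125747, cosθ=0.992062
  F = (M+m)·ẍ + m·l·cosθ·θ̈ − m·l·sinθ·θ̇² = 4.551647 + -0.375154 − 0.066547 = 4.109946
step 2→3:
  ẍ = (ẋ'−ẋ)/dt = (-0.166301867−-0.382110685)/0.021784 = 9.906758
  θ̈ = (θ̇'−θ̇)/dt = (1.490347157−1.768590637)/0.021784 = -12.772837
  sinθ=0.164973, cosθ=0.986298
  F = (M+m)·ẍ + m·l·cosθ·θ̈ − m·l·sinθ·θ̇² = 16.298965 + -2.012357 − 0.082429 = 14.204179
step 3→4:
  ẍ = (ẋ'−ẋ)/dt = (-0.198508431−-0.166301867)/0.021784 = -1.478450
  θ̈ = (θ̇'−θ̇)/dt = (1.607669362−1.490347157)/0.021784 = 5.385705
  sinθ=0.202840, cosθ=0.979212
  F = (M+m)·ẍ + m·l·cosθ·θ̈ − m·l·sinθ·θ̇² = -2.432401 + 0.842420 − 0.071968 = -1.661949
step 4→5:
  ẍ = (ẋ'−ẋ)/dt = (-0.344127490−-0.198508431)/0.021784 = -6.684680
  θ̈ = (θ̇'−θ̇)/dt = (1.907969048−1.607669362)/0.021784 = 13.785333
  sinθ=0.234519, cosθ=0.972112
  F = (M+m)·ẍ + m·l·cosθ·θ̈ − m·l·sinθ·θ̇² = -10.997882 + 2.140637 − 0.096823 = -8.954069
step 5→6:
  ẍ = (ẋ'−ẋ)/dt = (-0.405894422−-0.344127490)/0.021784 = -2.835427
  θ̈ = (θ̇'−θ̇)/dt = (2.091055891−1.907969048)/0.021784 = 8.404648
  sinθ=0.268413, cosθ=0.963304
  F = (M+m)·ẍ + m·l·cosθ·θ̈ − m·l·sinθ·θ̇² = -4.664949 + 1.293280 − 0.156083 = -3.527752
step 6→7:
  ẍ = (ẋ'−ẋ)/dt = (-0.277916583−-0.405894422)/0.021784 = 5.874855
  θ̈ = (θ̇'−θ̇)/dt = (2.003502412−2.091055891)/0.021784 = -4.019164
  sinθ=0.308207, cosθ=0.951319
  F = (M+m)·ẍ + m·l·cosθ·θ̈ − m·l·sinθ·θ̇² = 9.665529 + -0.610761 − 0.215270 = 8.839497
step 7→8:
  ẍ = (ẋ'−ẋ)/dt = (-0.234866414−-0.277916583)/0.021784 = 1.976229
  θ̈ = (θ̇'−θ̇)/dt = (2.057938644−2.003502412)/0.021784 = 2.498909
  sinθ=0.351207, cosθ=0.936298
  F = (M+m)·ẍ + m·l·cosθ·θ̈ − m·l·sinθ·θ̇² = 3.251365 + 0.373744 − 0.225192 = 3.399917

F_0 = -14.815980 N
F_1 = 4.109946 N
F_2 = 14.204179 N
F_3 = -1.661949 N
F_4 = -8.954069 N
F_5 = -3.527752 N
F_6 = 8.839497 N
F_7 = 3.399917 N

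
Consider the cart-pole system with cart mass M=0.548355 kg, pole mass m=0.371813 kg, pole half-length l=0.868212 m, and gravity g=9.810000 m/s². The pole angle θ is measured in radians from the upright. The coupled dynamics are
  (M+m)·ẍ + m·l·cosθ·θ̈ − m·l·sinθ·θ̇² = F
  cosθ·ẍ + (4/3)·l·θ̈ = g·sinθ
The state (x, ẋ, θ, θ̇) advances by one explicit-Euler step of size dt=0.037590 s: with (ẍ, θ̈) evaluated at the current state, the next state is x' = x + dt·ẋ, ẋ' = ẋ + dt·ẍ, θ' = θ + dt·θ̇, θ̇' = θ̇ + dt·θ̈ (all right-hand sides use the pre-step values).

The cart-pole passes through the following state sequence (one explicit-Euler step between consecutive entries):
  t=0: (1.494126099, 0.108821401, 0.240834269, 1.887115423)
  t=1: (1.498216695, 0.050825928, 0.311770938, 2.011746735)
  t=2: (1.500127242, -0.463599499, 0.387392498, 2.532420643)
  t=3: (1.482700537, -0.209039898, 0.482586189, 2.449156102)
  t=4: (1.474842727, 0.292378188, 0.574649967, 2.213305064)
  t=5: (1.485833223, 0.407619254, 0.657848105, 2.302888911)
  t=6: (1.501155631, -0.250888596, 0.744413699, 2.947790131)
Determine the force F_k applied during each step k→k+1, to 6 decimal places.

step 0→1:
  ẍ = (ẋ'−ẋ)/dt = (0.050825928−0.108821401)/0.037590 = -1.542843
  θ̈ = (θ̇'−θ̇)/dt = (2.011746735−1.887115423)/0.037590 = 3.315544
  sinθ=0.238513, cosθ=0.971139
  F = (M+m)·ẍ + m·l·cosθ·θ̈ − m·l·sinθ·θ̇² = -1.419675 + 1.039410 − 0.274195 = -0.654460
step 1→2:
  ẍ = (ẋ'−ẋ)/dt = (-0.463599499−0.050825928)/0.037590 = -13.685167
  θ̈ = (θ̇'−θ̇)/dt = (2.532420643−2.011746735)/0.037590 = 13.851394
  sinθ=0.306745, cosθ=0.951792
  F = (M+m)·ẍ + m·l·cosθ·θ̈ − m·l·sinθ·θ̇² = -12.592653 + 4.255845 − 0.400750 = -8.737558
step 2→3:
  ẍ = (ẋ'−ẋ)/dt = (-0.209039898−-0.463599499)/0.037590 = 6.772003
  θ̈ = (θ̇'−θ̇)/dt = (2.449156102−2.532420643)/0.037590 = -2.215072
  sinθ=0.377775, cosθ=0.925897
  F = (M+m)·ẍ + m·l·cosθ·θ̈ − m·l·sinθ·θ̇² = 6.231381 + -0.662065 − 0.782088 = 4.787227
step 3→4:
  ẍ = (ẋ'−ẋ)/dt = (0.292378188−-0.209039898)/0.037590 = 13.339135
  θ̈ = (θ̇'−θ̇)/dt = (2.213305064−2.449156102)/0.037590 = -6.274303
  sinθ=0.464072, cosθ=0.885798
  F = (M+m)·ẍ + m·l·cosθ·θ̈ − m·l·sinθ·θ̇² = 12.274245 + -1.794115 − 0.898604 = 9.581526
step 4→5:
  ẍ = (ẋ'−ẋ)/dt = (0.407619254−0.292378188)/0.037590 = 3.065737
  θ̈ = (θ̇'−θ̇)/dt = (2.302888911−2.213305064)/0.037590 = 2.383183
  sinθ=0.543541, cosθ=0.839383
  F = (M+m)·ẍ + m·l·cosθ·θ̈ − m·l·sinθ·θ̇² = 2.820993 + 0.645755 − 0.859538 = 2.607210
step 5→6:
  ẍ = (ẋ'−ẋ)/dt = (-0.250888596−0.407619254)/0.037590 = -17.518166
  θ̈ = (θ̇'−θ̇)/dt = (2.947790131−2.302888911)/0.037590 = 17.156191
  sinθ=0.611415, cosθ=0.791310
  F = (M+m)·ẍ + m·l·cosθ·θ̈ − m·l·sinθ·θ̇² = -16.119656 + 4.382458 − 1.046725 = -12.783923

F_0 = -0.654460 N
F_1 = -8.737558 N
F_2 = 4.787227 N
F_3 = 9.581526 N
F_4 = 2.607210 N
F_5 = -12.783923 N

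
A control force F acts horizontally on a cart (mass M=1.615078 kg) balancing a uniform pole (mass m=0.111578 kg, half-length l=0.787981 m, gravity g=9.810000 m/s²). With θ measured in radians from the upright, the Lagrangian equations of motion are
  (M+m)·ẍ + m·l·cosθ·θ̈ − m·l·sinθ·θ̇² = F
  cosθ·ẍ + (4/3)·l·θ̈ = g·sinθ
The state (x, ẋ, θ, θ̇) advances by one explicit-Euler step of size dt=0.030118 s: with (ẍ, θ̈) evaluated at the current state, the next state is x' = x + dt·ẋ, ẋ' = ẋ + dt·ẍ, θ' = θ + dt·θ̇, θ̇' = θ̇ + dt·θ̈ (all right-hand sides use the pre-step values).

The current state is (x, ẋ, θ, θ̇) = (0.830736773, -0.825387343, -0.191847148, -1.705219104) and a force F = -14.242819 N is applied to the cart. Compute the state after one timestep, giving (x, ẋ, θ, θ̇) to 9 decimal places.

(0.805877757, -1.084076068, -0.243204937, -1.517136728)

sinθ=-0.190672479, cosθ=0.981653710
temp = (F + m·l·θ̇²·sinθ)/(M+m) = (-14.242819 + -0.048746418)/1.726656 = -8.277019521
θ̈ = (g·sinθ − cosθ·temp)/(l·(4/3 − m·cos²θ/(M+m))) = 6.244849443
ẍ = temp − m·l·θ̈·cosθ/(M+m) = -8.589173432
Euler: x'=0.830736773+0.030118·-0.825387343=0.805877757, ẋ'=-0.825387343+0.030118·-8.589173432=-1.084076068
       θ'=-0.191847148+0.030118·-1.705219104=-0.243204937, θ̇'=-1.705219104+0.030118·6.244849443=-1.517136728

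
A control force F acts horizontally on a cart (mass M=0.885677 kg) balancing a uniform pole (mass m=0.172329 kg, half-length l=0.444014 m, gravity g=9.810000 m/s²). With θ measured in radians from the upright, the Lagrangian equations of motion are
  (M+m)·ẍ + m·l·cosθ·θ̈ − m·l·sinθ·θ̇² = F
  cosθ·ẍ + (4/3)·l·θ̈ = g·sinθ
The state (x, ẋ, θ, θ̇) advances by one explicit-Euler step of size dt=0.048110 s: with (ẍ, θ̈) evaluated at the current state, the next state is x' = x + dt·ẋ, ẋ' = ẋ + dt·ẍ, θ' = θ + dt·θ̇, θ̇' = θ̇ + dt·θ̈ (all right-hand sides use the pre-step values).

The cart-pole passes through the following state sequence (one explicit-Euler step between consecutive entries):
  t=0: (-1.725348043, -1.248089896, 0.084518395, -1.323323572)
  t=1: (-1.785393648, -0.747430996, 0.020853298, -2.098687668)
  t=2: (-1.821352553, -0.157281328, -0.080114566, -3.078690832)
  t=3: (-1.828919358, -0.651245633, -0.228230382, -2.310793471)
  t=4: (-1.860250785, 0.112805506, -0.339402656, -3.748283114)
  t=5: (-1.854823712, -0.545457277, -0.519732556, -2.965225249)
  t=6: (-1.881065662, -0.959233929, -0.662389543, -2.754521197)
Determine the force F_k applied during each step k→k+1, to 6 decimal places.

F_0 = 9.770101 N
F_1 = 11.412881 N
F_2 = -9.587539 N
F_3 = 14.668026 N
F_4 = -12.943847 N
F_5 = -8.474530 N

step 0→1:
  ẍ = (ẋ'−ẋ)/dt = (-0.747430996−-1.248089896)/0.048110 = 10.406545
  θ̈ = (θ̇'−θ̇)/dt = (-2.098687668−-1.323323572)/0.048110 = -16.116485
  sinθ=0.084418, cosθ=0.996430
  F = (M+m)·ẍ + m·l·cosθ·θ̈ − m·l·sinθ·θ̇² = 11.010187 + -1.228775 − 0.011312 = 9.770101
step 1→2:
  ẍ = (ẋ'−ẋ)/dt = (-0.157281328−-0.747430996)/0.048110 = 12.266674
  θ̈ = (θ̇'−θ̇)/dt = (-3.078690832−-2.098687668)/0.048110 = -20.370051
  sinθ=0.020852, cosθ=0.999783
  F = (M+m)·ẍ + m·l·cosθ·θ̈ − m·l·sinθ·θ̇² = 12.978214 + -1.558306 − 0.007027 = 11.412881
step 2→3:
  ẍ = (ẋ'−ẋ)/dt = (-0.651245633−-0.157281328)/0.048110 = -10.267394
  θ̈ = (θ̇'−θ̇)/dt = (-2.310793471−-3.078690832)/0.048110 = 15.961284
  sinθ=-0.080029, cosθ=0.996793
  F = (M+m)·ẍ + m·l·cosθ·θ̈ − m·l·sinθ·θ̇² = -10.862964 + 1.217384 − -0.058041 = -9.587539
step 3→4:
  ẍ = (ẋ'−ẋ)/dt = (0.112805506−-0.651245633)/0.048110 = 15.881337
  θ̈ = (θ̇'−θ̇)/dt = (-3.748283114−-2.310793471)/0.048110 = -29.879228
  sinθ=-0.226254, cosθ=0.974068
  F = (M+m)·ẍ + m·l·cosθ·θ̈ − m·l·sinθ·θ̇² = 16.802550 + -2.226967 − -0.092443 = 14.668026
step 4→5:
  ẍ = (ẋ'−ẋ)/dt = (-0.545457277−0.112805506)/0.048110 = -13.682452
  θ̈ = (θ̇'−θ̇)/dt = (-2.965225249−-3.748283114)/0.048110 = 16.276405
  sinθ=-0.332924, cosθ=0.942954
  F = (M+m)·ẍ + m·l·cosθ·θ̈ − m·l·sinθ·θ̇² = -14.476117 + 1.174367 − -0.357903 = -12.943847
step 5→6:
  ẍ = (ẋ'−ẋ)/dt = (-0.959233929−-0.545457277)/0.048110 = -8.600637
  θ̈ = (θ̇'−θ̇)/dt = (-2.754521197−-2.965225249)/0.048110 = 4.379631
  sinθ=-0.496648, cosθ=0.867952
  F = (M+m)·ẍ + m·l·cosθ·θ̈ − m·l·sinθ·θ̇² = -9.099526 + 0.290863 − -0.334133 = -8.474530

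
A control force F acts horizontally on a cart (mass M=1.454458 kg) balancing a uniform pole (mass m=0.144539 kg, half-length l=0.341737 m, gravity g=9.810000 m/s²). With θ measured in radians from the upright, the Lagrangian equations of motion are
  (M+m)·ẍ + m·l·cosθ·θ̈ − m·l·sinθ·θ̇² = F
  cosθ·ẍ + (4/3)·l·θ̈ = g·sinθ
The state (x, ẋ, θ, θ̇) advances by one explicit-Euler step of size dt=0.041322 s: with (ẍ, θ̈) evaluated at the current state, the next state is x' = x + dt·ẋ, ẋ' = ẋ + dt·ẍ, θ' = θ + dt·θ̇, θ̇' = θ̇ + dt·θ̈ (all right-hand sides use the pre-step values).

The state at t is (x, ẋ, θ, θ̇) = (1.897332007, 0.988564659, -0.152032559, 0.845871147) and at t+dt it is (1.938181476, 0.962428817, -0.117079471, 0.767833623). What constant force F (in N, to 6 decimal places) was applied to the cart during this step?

ẍ = (ẋ'−ẋ)/dt = (0.962428817−0.988564659)/0.041322 = -0.632492
θ̈ = (θ̇'−θ̇)/dt = (0.767833623−0.845871147)/0.041322 = -1.888522
sinθ=-0.151448, cosθ=0.988465
F = (M+m)·ẍ + m·l·cosθ·θ̈ − m·l·sinθ·θ̇² = -1.011353 + -0.092206 − -0.005352 = -1.098207

F = -1.098207 N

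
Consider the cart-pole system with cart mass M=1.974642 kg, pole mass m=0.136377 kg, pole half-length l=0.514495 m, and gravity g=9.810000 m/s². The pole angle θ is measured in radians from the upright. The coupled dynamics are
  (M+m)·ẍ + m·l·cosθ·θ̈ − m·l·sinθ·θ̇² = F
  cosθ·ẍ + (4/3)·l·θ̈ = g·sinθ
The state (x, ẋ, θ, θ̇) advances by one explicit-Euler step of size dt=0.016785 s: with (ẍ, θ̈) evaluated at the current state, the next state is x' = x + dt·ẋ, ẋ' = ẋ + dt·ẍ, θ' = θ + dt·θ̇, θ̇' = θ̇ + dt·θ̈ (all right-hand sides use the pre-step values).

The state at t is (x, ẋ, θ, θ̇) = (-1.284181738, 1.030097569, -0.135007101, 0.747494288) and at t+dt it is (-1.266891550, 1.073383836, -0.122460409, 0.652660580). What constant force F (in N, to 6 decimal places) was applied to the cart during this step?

ẍ = (ẋ'−ẋ)/dt = (1.073383836−1.030097569)/0.016785 = 2.578866
θ̈ = (θ̇'−θ̇)/dt = (0.652660580−0.747494288)/0.016785 = -5.649908
sinθ=-0.134597, cosθ=0.990900
F = (M+m)·ẍ + m·l·cosθ·θ̈ − m·l·sinθ·θ̇² = 5.444035 + -0.392820 − -0.005277 = 5.056492

F = 5.056492 N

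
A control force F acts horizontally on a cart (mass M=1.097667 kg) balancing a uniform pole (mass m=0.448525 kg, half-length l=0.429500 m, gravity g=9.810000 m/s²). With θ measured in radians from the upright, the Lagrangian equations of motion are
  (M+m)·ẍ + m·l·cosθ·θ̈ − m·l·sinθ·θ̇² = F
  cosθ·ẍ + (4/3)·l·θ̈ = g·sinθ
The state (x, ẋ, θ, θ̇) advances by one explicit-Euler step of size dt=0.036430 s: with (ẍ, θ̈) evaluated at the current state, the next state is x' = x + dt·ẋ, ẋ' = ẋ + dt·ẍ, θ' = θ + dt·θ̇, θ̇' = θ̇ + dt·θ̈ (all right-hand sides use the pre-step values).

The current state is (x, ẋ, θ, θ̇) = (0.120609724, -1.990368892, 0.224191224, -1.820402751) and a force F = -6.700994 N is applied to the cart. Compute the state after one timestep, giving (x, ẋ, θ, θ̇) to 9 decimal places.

sinθ=0.222317899, cosθ=0.974974231
temp = (F + m·l·θ̇²·sinθ)/(M+m) = (-6.700994 + 0.141925103)/1.546192 = -4.242079183
θ̈ = (g·sinθ − cosθ·temp)/(l·(4/3 − m·cos²θ/(M+m))) = 13.906622821
ẍ = temp − m·l·θ̈·cosθ/(M+m) = -5.931357526
Euler: x'=0.120609724+0.036430·-1.990368892=0.048100585, ẋ'=-1.990368892+0.036430·-5.931357526=-2.206448247
       θ'=0.224191224+0.036430·-1.820402751=0.157873952, θ̇'=-1.820402751+0.036430·13.906622821=-1.313784482

(0.048100585, -2.206448247, 0.157873952, -1.313784482)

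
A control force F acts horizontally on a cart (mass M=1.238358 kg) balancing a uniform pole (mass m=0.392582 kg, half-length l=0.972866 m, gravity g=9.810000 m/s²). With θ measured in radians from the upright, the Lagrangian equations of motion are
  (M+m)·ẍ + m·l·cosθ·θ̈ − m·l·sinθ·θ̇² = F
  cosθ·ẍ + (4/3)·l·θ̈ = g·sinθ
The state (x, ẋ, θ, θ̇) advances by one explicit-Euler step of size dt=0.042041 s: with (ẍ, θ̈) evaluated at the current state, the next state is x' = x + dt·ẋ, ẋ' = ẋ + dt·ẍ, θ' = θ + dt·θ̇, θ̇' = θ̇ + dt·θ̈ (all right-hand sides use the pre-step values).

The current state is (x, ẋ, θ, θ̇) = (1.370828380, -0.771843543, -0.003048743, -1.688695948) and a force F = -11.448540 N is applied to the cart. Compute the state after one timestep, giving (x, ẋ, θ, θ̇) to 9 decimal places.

sinθ=-0.003048738, cosθ=0.999995353
temp = (F + m·l·θ̇²·sinθ)/(M+m) = (-11.448540 + -0.003320523)/1.630940 = -7.021632018
θ̈ = (g·sinθ − cosθ·temp)/(l·(4/3 − m·cos²θ/(M+m))) = 6.577448778
ẍ = temp − m·l·θ̈·cosθ/(M+m) = -8.561916291
Euler: x'=1.370828380+0.042041·-0.771843543=1.338379306, ẋ'=-0.771843543+0.042041·-8.561916291=-1.131795066
       θ'=-0.003048743+0.042041·-1.688695948=-0.074043209, θ̇'=-1.688695948+0.042041·6.577448778=-1.412173424

(1.338379306, -1.131795066, -0.074043209, -1.412173424)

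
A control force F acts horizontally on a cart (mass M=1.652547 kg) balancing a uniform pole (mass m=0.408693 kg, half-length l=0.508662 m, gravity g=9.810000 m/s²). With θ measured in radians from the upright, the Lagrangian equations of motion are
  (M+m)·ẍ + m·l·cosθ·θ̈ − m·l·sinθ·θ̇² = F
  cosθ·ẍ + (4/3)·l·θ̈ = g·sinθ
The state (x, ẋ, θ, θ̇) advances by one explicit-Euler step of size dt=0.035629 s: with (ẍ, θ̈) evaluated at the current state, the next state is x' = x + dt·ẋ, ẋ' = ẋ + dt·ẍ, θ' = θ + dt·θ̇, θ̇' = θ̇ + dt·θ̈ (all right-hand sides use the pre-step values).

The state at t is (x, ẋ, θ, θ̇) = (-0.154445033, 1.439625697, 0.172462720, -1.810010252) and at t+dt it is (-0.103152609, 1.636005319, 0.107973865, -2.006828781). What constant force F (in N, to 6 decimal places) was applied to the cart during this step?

F = 10.112896 N

ẍ = (ẋ'−ẋ)/dt = (1.636005319−1.439625697)/0.035629 = 5.511792
θ̈ = (θ̇'−θ̇)/dt = (-2.006828781−-1.810010252)/0.035629 = -5.524110
sinθ=0.171609, cosθ=0.985165
F = (M+m)·ẍ + m·l·cosθ·θ̈ − m·l·sinθ·θ̇² = 11.361125 + -1.131352 − 0.116877 = 10.112896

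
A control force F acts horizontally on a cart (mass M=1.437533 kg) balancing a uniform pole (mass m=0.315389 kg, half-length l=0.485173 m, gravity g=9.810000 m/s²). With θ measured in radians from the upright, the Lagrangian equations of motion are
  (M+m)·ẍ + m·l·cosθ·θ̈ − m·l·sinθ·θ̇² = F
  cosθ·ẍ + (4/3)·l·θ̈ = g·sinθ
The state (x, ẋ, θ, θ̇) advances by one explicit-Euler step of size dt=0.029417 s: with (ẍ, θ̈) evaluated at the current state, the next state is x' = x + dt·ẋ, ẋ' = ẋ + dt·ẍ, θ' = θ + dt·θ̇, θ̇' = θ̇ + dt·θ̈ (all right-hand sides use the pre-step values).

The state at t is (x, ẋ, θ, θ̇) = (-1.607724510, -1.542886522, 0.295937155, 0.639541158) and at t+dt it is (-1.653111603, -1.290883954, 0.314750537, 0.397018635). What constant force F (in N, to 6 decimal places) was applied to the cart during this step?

F = 13.791575 N

ẍ = (ẋ'−ẋ)/dt = (-1.290883954−-1.542886522)/0.029417 = 8.566562
θ̈ = (θ̇'−θ̇)/dt = (0.397018635−0.639541158)/0.029417 = -8.244298
sinθ=0.291636, cosθ=0.956529
F = (M+m)·ẍ + m·l·cosθ·θ̈ − m·l·sinθ·θ̇² = 15.016516 + -1.206688 − 0.018252 = 13.791575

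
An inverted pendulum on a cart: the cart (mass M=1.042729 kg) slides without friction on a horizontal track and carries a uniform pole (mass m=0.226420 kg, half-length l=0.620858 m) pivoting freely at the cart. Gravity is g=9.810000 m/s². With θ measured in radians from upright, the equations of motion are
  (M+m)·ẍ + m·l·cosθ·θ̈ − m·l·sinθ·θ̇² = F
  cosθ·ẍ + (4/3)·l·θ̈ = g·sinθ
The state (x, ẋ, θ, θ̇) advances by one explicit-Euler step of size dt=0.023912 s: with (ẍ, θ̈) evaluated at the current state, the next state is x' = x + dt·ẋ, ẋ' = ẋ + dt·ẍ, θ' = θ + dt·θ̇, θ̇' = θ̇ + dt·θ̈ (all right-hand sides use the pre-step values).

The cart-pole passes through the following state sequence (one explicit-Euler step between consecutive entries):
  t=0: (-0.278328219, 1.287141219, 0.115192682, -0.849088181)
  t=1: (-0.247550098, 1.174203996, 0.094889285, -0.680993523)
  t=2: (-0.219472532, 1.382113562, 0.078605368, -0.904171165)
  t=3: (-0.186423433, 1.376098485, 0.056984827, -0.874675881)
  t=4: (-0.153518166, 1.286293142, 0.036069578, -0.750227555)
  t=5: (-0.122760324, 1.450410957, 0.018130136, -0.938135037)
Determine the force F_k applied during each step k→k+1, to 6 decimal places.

step 0→1:
  ẍ = (ẋ'−ẋ)/dt = (1.174203996−1.287141219)/0.023912 = -4.723035
  θ̈ = (θ̇'−θ̇)/dt = (-0.680993523−-0.849088181)/0.023912 = 7.029720
  sinθ=0.114938, cosθ=0.993373
  F = (M+m)·ẍ + m·l·cosθ·θ̈ − m·l·sinθ·θ̇² = -5.994236 + 0.981651 − 0.011649 = -5.024233
step 1→2:
  ẍ = (ẋ'−ẋ)/dt = (1.382113562−1.174203996)/0.023912 = 8.694779
  θ̈ = (θ̇'−θ̇)/dt = (-0.904171165−-0.680993523)/0.023912 = -9.333290
  sinθ=0.094747, cosθ=0.995501
  F = (M+m)·ẍ + m·l·cosθ·θ̈ − m·l·sinθ·θ̇² = 11.034971 + -1.306122 − 0.006177 = 9.722672
step 2→3:
  ẍ = (ẋ'−ẋ)/dt = (1.376098485−1.382113562)/0.023912 = -0.251551
  θ̈ = (θ̇'−θ̇)/dt = (-0.874675881−-0.904171165)/0.023912 = 1.233493
  sinθ=0.078524, cosθ=0.996912
  F = (M+m)·ẍ + m·l·cosθ·θ̈ − m·l·sinθ·θ̇² = -0.319255 + 0.172862 − 0.009024 = -0.155417
step 3→4:
  ẍ = (ẋ'−ẋ)/dt = (1.286293142−1.376098485)/0.023912 = -3.755660
  θ̈ = (θ̇'−θ̇)/dt = (-0.750227555−-0.874675881)/0.023912 = 5.204430
  sinθ=0.056954, cosθ=0.998377
  F = (M+m)·ẍ + m·l·cosθ·θ̈ − m·l·sinθ·θ̇² = -4.766492 + 0.730423 − 0.006125 = -4.042194
step 4→5:
  ẍ = (ẋ'−ẋ)/dt = (1.450410957−1.286293142)/0.023912 = 6.863408
  θ̈ = (θ̇'−θ̇)/dt = (-0.938135037−-0.750227555)/0.023912 = -7.858292
  sinθ=0.036062, cosθ=0.999350
  F = (M+m)·ẍ + m·l·cosθ·θ̈ − m·l·sinθ·θ̇² = 8.710688 + -1.103958 − 0.002853 = 7.603876

F_0 = -5.024233 N
F_1 = 9.722672 N
F_2 = -0.155417 N
F_3 = -4.042194 N
F_4 = 7.603876 N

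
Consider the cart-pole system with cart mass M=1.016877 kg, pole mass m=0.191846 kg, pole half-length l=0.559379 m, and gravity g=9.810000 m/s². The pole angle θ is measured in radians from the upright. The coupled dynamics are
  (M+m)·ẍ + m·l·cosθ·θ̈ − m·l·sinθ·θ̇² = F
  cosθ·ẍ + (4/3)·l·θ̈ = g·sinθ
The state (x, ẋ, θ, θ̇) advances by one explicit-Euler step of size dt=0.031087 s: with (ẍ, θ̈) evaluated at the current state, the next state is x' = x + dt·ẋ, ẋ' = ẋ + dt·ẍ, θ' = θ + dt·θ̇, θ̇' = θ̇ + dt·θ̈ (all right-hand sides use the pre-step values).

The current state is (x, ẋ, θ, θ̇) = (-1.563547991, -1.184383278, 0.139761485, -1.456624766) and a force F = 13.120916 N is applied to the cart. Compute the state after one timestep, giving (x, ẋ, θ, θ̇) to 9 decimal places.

(-1.600366914, -0.807077874, 0.094479391, -1.900612031)

sinθ=0.139306929, cosθ=0.990249251
temp = (F + m·l·θ̇²·sinθ)/(M+m) = (13.120916 + 0.031719549)/1.208723 = 10.881430691
θ̈ = (g·sinθ − cosθ·temp)/(l·(4/3 − m·cos²θ/(M+m))) = -14.282087839
ẍ = temp − m·l·θ̈·cosθ/(M+m) = 12.137079945
Euler: x'=-1.563547991+0.031087·-1.184383278=-1.600366914, ẋ'=-1.184383278+0.031087·12.137079945=-0.807077874
       θ'=0.139761485+0.031087·-1.456624766=0.094479391, θ̇'=-1.456624766+0.031087·-14.282087839=-1.900612031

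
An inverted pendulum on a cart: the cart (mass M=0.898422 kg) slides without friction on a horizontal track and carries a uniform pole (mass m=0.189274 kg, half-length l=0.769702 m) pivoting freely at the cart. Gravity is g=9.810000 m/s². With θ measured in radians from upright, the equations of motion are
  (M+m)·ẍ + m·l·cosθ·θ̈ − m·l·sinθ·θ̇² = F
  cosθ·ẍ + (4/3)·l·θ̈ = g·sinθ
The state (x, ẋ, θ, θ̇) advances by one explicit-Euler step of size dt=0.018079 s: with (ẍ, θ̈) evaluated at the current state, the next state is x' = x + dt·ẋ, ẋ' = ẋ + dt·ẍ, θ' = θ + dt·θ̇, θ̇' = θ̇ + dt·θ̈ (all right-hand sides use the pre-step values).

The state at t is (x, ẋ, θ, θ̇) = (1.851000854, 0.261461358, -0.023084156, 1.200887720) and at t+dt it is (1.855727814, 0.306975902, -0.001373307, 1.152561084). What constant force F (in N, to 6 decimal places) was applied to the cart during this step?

F = 2.353841 N

ẍ = (ẋ'−ẋ)/dt = (0.306975902−0.261461358)/0.018079 = 2.517537
θ̈ = (θ̇'−θ̇)/dt = (1.152561084−1.200887720)/0.018079 = -2.673081
sinθ=-0.023082, cosθ=0.999734
F = (M+m)·ẍ + m·l·cosθ·θ̈ − m·l·sinθ·θ̇² = 2.738314 + -0.389323 − -0.004849 = 2.353841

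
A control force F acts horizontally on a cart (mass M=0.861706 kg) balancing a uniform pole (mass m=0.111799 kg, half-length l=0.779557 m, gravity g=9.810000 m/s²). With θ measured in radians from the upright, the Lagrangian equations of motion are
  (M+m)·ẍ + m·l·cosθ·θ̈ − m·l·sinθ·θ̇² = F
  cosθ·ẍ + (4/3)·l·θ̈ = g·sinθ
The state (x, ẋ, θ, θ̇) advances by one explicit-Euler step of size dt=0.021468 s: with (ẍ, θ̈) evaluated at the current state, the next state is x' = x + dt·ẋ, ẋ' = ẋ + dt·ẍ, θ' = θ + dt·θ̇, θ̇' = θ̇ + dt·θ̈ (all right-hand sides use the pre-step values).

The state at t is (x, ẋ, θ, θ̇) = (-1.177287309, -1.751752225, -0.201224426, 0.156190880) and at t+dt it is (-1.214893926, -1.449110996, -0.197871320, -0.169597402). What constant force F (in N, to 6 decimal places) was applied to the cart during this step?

F = 12.428318 N

ẍ = (ẋ'−ẋ)/dt = (-1.449110996−-1.751752225)/0.021468 = 14.097318
θ̈ = (θ̇'−θ̇)/dt = (-0.169597402−0.156190880)/0.021468 = -15.175530
sinθ=-0.199869, cosθ=0.979823
F = (M+m)·ẍ + m·l·cosθ·θ̈ − m·l·sinθ·θ̇² = 13.723810 + -1.295917 − -0.000425 = 12.428318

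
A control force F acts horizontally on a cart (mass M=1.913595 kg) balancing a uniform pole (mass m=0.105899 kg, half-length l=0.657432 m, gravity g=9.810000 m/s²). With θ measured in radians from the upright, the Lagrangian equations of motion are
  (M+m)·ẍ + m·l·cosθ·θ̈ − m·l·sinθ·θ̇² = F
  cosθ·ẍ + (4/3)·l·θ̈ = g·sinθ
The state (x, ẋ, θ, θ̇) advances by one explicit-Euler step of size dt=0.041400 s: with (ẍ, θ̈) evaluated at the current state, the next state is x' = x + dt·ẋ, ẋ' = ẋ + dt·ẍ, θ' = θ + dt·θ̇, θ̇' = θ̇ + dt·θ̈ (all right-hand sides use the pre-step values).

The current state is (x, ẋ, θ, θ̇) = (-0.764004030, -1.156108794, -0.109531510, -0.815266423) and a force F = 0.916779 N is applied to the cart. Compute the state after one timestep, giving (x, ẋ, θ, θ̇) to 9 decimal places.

sinθ=-0.109312630, cosθ=0.994007419
temp = (F + m·l·θ̇²·sinθ)/(M+m) = (0.916779 + -0.005058388)/2.019494 = 0.451459926
θ̈ = (g·sinθ − cosθ·temp)/(l·(4/3 − m·cos²θ/(M+m))) = -1.805445046
ẍ = temp − m·l·θ̈·cosθ/(M+m) = 0.513329059
Euler: x'=-0.764004030+0.041400·-1.156108794=-0.811866934, ẋ'=-1.156108794+0.041400·0.513329059=-1.134856971
       θ'=-0.109531510+0.041400·-0.815266423=-0.143283540, θ̇'=-0.815266423+0.041400·-1.805445046=-0.890011848

(-0.811866934, -1.134856971, -0.143283540, -0.890011848)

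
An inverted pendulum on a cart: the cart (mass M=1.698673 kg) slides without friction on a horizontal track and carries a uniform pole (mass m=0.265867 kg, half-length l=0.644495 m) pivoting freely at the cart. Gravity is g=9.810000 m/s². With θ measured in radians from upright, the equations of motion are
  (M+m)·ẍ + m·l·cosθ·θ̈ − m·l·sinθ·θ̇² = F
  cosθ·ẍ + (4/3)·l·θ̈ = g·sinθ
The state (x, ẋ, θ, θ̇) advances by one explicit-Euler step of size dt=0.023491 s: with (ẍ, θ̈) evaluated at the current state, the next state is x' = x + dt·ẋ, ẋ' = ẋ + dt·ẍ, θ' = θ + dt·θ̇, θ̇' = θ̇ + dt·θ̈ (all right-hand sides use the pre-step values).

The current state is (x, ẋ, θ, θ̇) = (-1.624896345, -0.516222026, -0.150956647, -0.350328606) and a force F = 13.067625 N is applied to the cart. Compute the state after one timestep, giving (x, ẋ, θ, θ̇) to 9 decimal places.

sinθ=-0.150383969, cosθ=0.988627666
temp = (F + m·l·θ̇²·sinθ)/(M+m) = (13.067625 + -0.003162545)/1.964540 = 6.650138177
θ̈ = (g·sinθ − cosθ·temp)/(l·(4/3 − m·cos²θ/(M+m))) = -10.399183846
ẍ = temp − m·l·θ̈·cosθ/(M+m) = 7.546854608
Euler: x'=-1.624896345+0.023491·-0.516222026=-1.637022917, ẋ'=-0.516222026+0.023491·7.546854608=-0.338938864
       θ'=-0.150956647+0.023491·-0.350328606=-0.159186216, θ̇'=-0.350328606+0.023491·-10.399183846=-0.594615834

(-1.637022917, -0.338938864, -0.159186216, -0.594615834)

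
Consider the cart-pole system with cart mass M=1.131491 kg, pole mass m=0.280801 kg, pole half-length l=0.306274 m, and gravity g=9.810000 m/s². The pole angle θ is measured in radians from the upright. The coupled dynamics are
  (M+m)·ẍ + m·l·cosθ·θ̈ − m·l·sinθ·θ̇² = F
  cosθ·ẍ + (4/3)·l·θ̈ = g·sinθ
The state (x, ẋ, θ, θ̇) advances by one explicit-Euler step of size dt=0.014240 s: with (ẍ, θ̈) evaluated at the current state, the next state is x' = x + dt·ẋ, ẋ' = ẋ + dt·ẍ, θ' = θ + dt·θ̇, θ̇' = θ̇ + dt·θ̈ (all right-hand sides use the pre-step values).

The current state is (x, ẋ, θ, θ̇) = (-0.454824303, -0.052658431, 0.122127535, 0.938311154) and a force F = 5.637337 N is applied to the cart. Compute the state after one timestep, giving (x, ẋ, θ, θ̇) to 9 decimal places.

sinθ=0.121824170, cosθ=0.992551697
temp = (F + m·l·θ̇²·sinθ)/(M+m) = (5.637337 + 0.009224355)/1.412292 = 3.998154316
θ̈ = (g·sinθ − cosθ·temp)/(l·(4/3 − m·cos²θ/(M+m))) = -7.960645709
ẍ = temp − m·l·θ̈·cosθ/(M+m) = 4.479310103
Euler: x'=-0.454824303+0.014240·-0.052658431=-0.455574159, ẋ'=-0.052658431+0.014240·4.479310103=0.011126945
       θ'=0.122127535+0.014240·0.938311154=0.135489086, θ̇'=0.938311154+0.014240·-7.960645709=0.824951559

(-0.455574159, 0.011126945, 0.135489086, 0.824951559)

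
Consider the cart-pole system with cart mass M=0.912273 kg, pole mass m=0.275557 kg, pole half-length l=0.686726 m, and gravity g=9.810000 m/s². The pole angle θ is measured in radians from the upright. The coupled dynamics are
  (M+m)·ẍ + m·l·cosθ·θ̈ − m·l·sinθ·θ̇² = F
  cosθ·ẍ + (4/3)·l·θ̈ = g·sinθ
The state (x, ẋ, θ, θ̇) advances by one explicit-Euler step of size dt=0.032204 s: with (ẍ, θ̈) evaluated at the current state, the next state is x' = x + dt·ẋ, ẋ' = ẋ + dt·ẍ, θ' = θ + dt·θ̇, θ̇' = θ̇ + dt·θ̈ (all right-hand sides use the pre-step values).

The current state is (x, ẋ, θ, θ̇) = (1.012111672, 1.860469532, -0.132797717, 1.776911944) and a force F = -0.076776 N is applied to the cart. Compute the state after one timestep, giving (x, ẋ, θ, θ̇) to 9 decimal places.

sinθ=-0.132407741, cosθ=0.991195334
temp = (F + m·l·θ̇²·sinθ)/(M+m) = (-0.076776 + -0.079111593)/1.187830 = -0.131237292
θ̈ = (g·sinθ − cosθ·temp)/(l·(4/3 − m·cos²θ/(M+m))) = -1.539730778
ẍ = temp − m·l·θ̈·cosθ/(M+m) = 0.111896144
Euler: x'=1.012111672+0.032204·1.860469532=1.072026233, ẋ'=1.860469532+0.032204·0.111896144=1.864073035
       θ'=-0.132797717+0.032204·1.776911944=-0.075574045, θ̇'=1.776911944+0.032204·-1.539730778=1.727326454

(1.072026233, 1.864073035, -0.075574045, 1.727326454)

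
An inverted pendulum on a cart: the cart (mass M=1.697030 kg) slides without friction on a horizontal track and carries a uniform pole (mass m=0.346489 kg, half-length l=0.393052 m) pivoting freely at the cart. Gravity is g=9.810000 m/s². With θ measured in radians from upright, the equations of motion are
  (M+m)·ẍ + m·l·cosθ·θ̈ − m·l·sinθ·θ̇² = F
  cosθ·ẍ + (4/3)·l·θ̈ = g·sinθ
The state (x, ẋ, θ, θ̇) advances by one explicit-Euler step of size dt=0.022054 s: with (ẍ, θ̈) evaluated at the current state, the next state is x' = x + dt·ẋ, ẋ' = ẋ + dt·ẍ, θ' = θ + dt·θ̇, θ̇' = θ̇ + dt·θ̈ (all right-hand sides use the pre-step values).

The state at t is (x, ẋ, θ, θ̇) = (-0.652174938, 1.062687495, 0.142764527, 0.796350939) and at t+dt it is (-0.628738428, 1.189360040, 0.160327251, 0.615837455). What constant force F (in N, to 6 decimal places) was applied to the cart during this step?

ẍ = (ẋ'−ẋ)/dt = (1.189360040−1.062687495)/0.022054 = 5.743745
θ̈ = (θ̇'−θ̇)/dt = (0.615837455−0.796350939)/0.022054 = -8.185068
sinθ=0.142280, cosθ=0.989826
F = (M+m)·ẍ + m·l·cosθ·θ̈ − m·l·sinθ·θ̇² = 11.737451 + -1.103369 − 0.012288 = 10.621794

F = 10.621794 N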